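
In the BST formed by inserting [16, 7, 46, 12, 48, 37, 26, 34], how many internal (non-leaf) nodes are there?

Tree built from: [16, 7, 46, 12, 48, 37, 26, 34]
Tree (level-order array): [16, 7, 46, None, 12, 37, 48, None, None, 26, None, None, None, None, 34]
Rule: An internal node has at least one child.
Per-node child counts:
  node 16: 2 child(ren)
  node 7: 1 child(ren)
  node 12: 0 child(ren)
  node 46: 2 child(ren)
  node 37: 1 child(ren)
  node 26: 1 child(ren)
  node 34: 0 child(ren)
  node 48: 0 child(ren)
Matching nodes: [16, 7, 46, 37, 26]
Count of internal (non-leaf) nodes: 5


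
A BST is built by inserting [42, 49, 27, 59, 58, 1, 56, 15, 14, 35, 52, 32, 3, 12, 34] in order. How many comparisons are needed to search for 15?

Search path for 15: 42 -> 27 -> 1 -> 15
Found: True
Comparisons: 4


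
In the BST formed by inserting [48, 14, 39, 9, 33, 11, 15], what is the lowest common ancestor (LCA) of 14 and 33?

Tree insertion order: [48, 14, 39, 9, 33, 11, 15]
Tree (level-order array): [48, 14, None, 9, 39, None, 11, 33, None, None, None, 15]
In a BST, the LCA of p=14, q=33 is the first node v on the
root-to-leaf path with p <= v <= q (go left if both < v, right if both > v).
Walk from root:
  at 48: both 14 and 33 < 48, go left
  at 14: 14 <= 14 <= 33, this is the LCA
LCA = 14


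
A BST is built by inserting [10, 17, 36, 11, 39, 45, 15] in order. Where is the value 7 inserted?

Starting tree (level order): [10, None, 17, 11, 36, None, 15, None, 39, None, None, None, 45]
Insertion path: 10
Result: insert 7 as left child of 10
Final tree (level order): [10, 7, 17, None, None, 11, 36, None, 15, None, 39, None, None, None, 45]


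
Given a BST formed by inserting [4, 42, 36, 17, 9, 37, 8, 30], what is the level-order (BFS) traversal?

Tree insertion order: [4, 42, 36, 17, 9, 37, 8, 30]
Tree (level-order array): [4, None, 42, 36, None, 17, 37, 9, 30, None, None, 8]
BFS from the root, enqueuing left then right child of each popped node:
  queue [4] -> pop 4, enqueue [42], visited so far: [4]
  queue [42] -> pop 42, enqueue [36], visited so far: [4, 42]
  queue [36] -> pop 36, enqueue [17, 37], visited so far: [4, 42, 36]
  queue [17, 37] -> pop 17, enqueue [9, 30], visited so far: [4, 42, 36, 17]
  queue [37, 9, 30] -> pop 37, enqueue [none], visited so far: [4, 42, 36, 17, 37]
  queue [9, 30] -> pop 9, enqueue [8], visited so far: [4, 42, 36, 17, 37, 9]
  queue [30, 8] -> pop 30, enqueue [none], visited so far: [4, 42, 36, 17, 37, 9, 30]
  queue [8] -> pop 8, enqueue [none], visited so far: [4, 42, 36, 17, 37, 9, 30, 8]
Result: [4, 42, 36, 17, 37, 9, 30, 8]


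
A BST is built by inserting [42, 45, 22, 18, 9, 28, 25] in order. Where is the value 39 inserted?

Starting tree (level order): [42, 22, 45, 18, 28, None, None, 9, None, 25]
Insertion path: 42 -> 22 -> 28
Result: insert 39 as right child of 28
Final tree (level order): [42, 22, 45, 18, 28, None, None, 9, None, 25, 39]


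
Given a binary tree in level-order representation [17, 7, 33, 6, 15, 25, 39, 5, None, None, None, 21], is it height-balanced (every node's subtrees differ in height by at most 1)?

Tree (level-order array): [17, 7, 33, 6, 15, 25, 39, 5, None, None, None, 21]
Definition: a tree is height-balanced if, at every node, |h(left) - h(right)| <= 1 (empty subtree has height -1).
Bottom-up per-node check:
  node 5: h_left=-1, h_right=-1, diff=0 [OK], height=0
  node 6: h_left=0, h_right=-1, diff=1 [OK], height=1
  node 15: h_left=-1, h_right=-1, diff=0 [OK], height=0
  node 7: h_left=1, h_right=0, diff=1 [OK], height=2
  node 21: h_left=-1, h_right=-1, diff=0 [OK], height=0
  node 25: h_left=0, h_right=-1, diff=1 [OK], height=1
  node 39: h_left=-1, h_right=-1, diff=0 [OK], height=0
  node 33: h_left=1, h_right=0, diff=1 [OK], height=2
  node 17: h_left=2, h_right=2, diff=0 [OK], height=3
All nodes satisfy the balance condition.
Result: Balanced


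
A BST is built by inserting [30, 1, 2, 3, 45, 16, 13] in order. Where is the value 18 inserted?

Starting tree (level order): [30, 1, 45, None, 2, None, None, None, 3, None, 16, 13]
Insertion path: 30 -> 1 -> 2 -> 3 -> 16
Result: insert 18 as right child of 16
Final tree (level order): [30, 1, 45, None, 2, None, None, None, 3, None, 16, 13, 18]


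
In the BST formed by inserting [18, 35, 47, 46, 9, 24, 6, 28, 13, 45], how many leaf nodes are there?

Tree built from: [18, 35, 47, 46, 9, 24, 6, 28, 13, 45]
Tree (level-order array): [18, 9, 35, 6, 13, 24, 47, None, None, None, None, None, 28, 46, None, None, None, 45]
Rule: A leaf has 0 children.
Per-node child counts:
  node 18: 2 child(ren)
  node 9: 2 child(ren)
  node 6: 0 child(ren)
  node 13: 0 child(ren)
  node 35: 2 child(ren)
  node 24: 1 child(ren)
  node 28: 0 child(ren)
  node 47: 1 child(ren)
  node 46: 1 child(ren)
  node 45: 0 child(ren)
Matching nodes: [6, 13, 28, 45]
Count of leaf nodes: 4


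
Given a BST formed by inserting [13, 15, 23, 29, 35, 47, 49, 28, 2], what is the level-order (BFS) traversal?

Tree insertion order: [13, 15, 23, 29, 35, 47, 49, 28, 2]
Tree (level-order array): [13, 2, 15, None, None, None, 23, None, 29, 28, 35, None, None, None, 47, None, 49]
BFS from the root, enqueuing left then right child of each popped node:
  queue [13] -> pop 13, enqueue [2, 15], visited so far: [13]
  queue [2, 15] -> pop 2, enqueue [none], visited so far: [13, 2]
  queue [15] -> pop 15, enqueue [23], visited so far: [13, 2, 15]
  queue [23] -> pop 23, enqueue [29], visited so far: [13, 2, 15, 23]
  queue [29] -> pop 29, enqueue [28, 35], visited so far: [13, 2, 15, 23, 29]
  queue [28, 35] -> pop 28, enqueue [none], visited so far: [13, 2, 15, 23, 29, 28]
  queue [35] -> pop 35, enqueue [47], visited so far: [13, 2, 15, 23, 29, 28, 35]
  queue [47] -> pop 47, enqueue [49], visited so far: [13, 2, 15, 23, 29, 28, 35, 47]
  queue [49] -> pop 49, enqueue [none], visited so far: [13, 2, 15, 23, 29, 28, 35, 47, 49]
Result: [13, 2, 15, 23, 29, 28, 35, 47, 49]


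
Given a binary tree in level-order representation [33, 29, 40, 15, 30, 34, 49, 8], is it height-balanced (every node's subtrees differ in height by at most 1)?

Tree (level-order array): [33, 29, 40, 15, 30, 34, 49, 8]
Definition: a tree is height-balanced if, at every node, |h(left) - h(right)| <= 1 (empty subtree has height -1).
Bottom-up per-node check:
  node 8: h_left=-1, h_right=-1, diff=0 [OK], height=0
  node 15: h_left=0, h_right=-1, diff=1 [OK], height=1
  node 30: h_left=-1, h_right=-1, diff=0 [OK], height=0
  node 29: h_left=1, h_right=0, diff=1 [OK], height=2
  node 34: h_left=-1, h_right=-1, diff=0 [OK], height=0
  node 49: h_left=-1, h_right=-1, diff=0 [OK], height=0
  node 40: h_left=0, h_right=0, diff=0 [OK], height=1
  node 33: h_left=2, h_right=1, diff=1 [OK], height=3
All nodes satisfy the balance condition.
Result: Balanced


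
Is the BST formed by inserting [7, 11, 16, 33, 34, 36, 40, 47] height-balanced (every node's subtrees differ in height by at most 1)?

Tree (level-order array): [7, None, 11, None, 16, None, 33, None, 34, None, 36, None, 40, None, 47]
Definition: a tree is height-balanced if, at every node, |h(left) - h(right)| <= 1 (empty subtree has height -1).
Bottom-up per-node check:
  node 47: h_left=-1, h_right=-1, diff=0 [OK], height=0
  node 40: h_left=-1, h_right=0, diff=1 [OK], height=1
  node 36: h_left=-1, h_right=1, diff=2 [FAIL (|-1-1|=2 > 1)], height=2
  node 34: h_left=-1, h_right=2, diff=3 [FAIL (|-1-2|=3 > 1)], height=3
  node 33: h_left=-1, h_right=3, diff=4 [FAIL (|-1-3|=4 > 1)], height=4
  node 16: h_left=-1, h_right=4, diff=5 [FAIL (|-1-4|=5 > 1)], height=5
  node 11: h_left=-1, h_right=5, diff=6 [FAIL (|-1-5|=6 > 1)], height=6
  node 7: h_left=-1, h_right=6, diff=7 [FAIL (|-1-6|=7 > 1)], height=7
Node 36 violates the condition: |-1 - 1| = 2 > 1.
Result: Not balanced


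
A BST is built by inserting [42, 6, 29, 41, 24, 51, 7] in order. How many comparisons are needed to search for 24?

Search path for 24: 42 -> 6 -> 29 -> 24
Found: True
Comparisons: 4


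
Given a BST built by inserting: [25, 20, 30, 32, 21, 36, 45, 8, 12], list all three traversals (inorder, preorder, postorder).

Tree insertion order: [25, 20, 30, 32, 21, 36, 45, 8, 12]
Tree (level-order array): [25, 20, 30, 8, 21, None, 32, None, 12, None, None, None, 36, None, None, None, 45]
Inorder (L, root, R): [8, 12, 20, 21, 25, 30, 32, 36, 45]
Preorder (root, L, R): [25, 20, 8, 12, 21, 30, 32, 36, 45]
Postorder (L, R, root): [12, 8, 21, 20, 45, 36, 32, 30, 25]


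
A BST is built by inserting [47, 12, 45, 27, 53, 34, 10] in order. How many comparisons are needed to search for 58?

Search path for 58: 47 -> 53
Found: False
Comparisons: 2


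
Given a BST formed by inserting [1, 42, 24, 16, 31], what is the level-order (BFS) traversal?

Tree insertion order: [1, 42, 24, 16, 31]
Tree (level-order array): [1, None, 42, 24, None, 16, 31]
BFS from the root, enqueuing left then right child of each popped node:
  queue [1] -> pop 1, enqueue [42], visited so far: [1]
  queue [42] -> pop 42, enqueue [24], visited so far: [1, 42]
  queue [24] -> pop 24, enqueue [16, 31], visited so far: [1, 42, 24]
  queue [16, 31] -> pop 16, enqueue [none], visited so far: [1, 42, 24, 16]
  queue [31] -> pop 31, enqueue [none], visited so far: [1, 42, 24, 16, 31]
Result: [1, 42, 24, 16, 31]


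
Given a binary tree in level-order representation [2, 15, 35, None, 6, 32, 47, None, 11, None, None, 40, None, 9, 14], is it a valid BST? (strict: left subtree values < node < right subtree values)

Level-order array: [2, 15, 35, None, 6, 32, 47, None, 11, None, None, 40, None, 9, 14]
Validate using subtree bounds (lo, hi): at each node, require lo < value < hi,
then recurse left with hi=value and right with lo=value.
Preorder trace (stopping at first violation):
  at node 2 with bounds (-inf, +inf): OK
  at node 15 with bounds (-inf, 2): VIOLATION
Node 15 violates its bound: not (-inf < 15 < 2).
Result: Not a valid BST


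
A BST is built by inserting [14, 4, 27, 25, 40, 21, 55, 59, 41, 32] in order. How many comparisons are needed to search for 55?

Search path for 55: 14 -> 27 -> 40 -> 55
Found: True
Comparisons: 4


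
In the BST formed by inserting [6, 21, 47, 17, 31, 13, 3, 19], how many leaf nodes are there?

Tree built from: [6, 21, 47, 17, 31, 13, 3, 19]
Tree (level-order array): [6, 3, 21, None, None, 17, 47, 13, 19, 31]
Rule: A leaf has 0 children.
Per-node child counts:
  node 6: 2 child(ren)
  node 3: 0 child(ren)
  node 21: 2 child(ren)
  node 17: 2 child(ren)
  node 13: 0 child(ren)
  node 19: 0 child(ren)
  node 47: 1 child(ren)
  node 31: 0 child(ren)
Matching nodes: [3, 13, 19, 31]
Count of leaf nodes: 4


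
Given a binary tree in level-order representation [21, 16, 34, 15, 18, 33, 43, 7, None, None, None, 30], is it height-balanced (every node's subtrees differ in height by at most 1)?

Tree (level-order array): [21, 16, 34, 15, 18, 33, 43, 7, None, None, None, 30]
Definition: a tree is height-balanced if, at every node, |h(left) - h(right)| <= 1 (empty subtree has height -1).
Bottom-up per-node check:
  node 7: h_left=-1, h_right=-1, diff=0 [OK], height=0
  node 15: h_left=0, h_right=-1, diff=1 [OK], height=1
  node 18: h_left=-1, h_right=-1, diff=0 [OK], height=0
  node 16: h_left=1, h_right=0, diff=1 [OK], height=2
  node 30: h_left=-1, h_right=-1, diff=0 [OK], height=0
  node 33: h_left=0, h_right=-1, diff=1 [OK], height=1
  node 43: h_left=-1, h_right=-1, diff=0 [OK], height=0
  node 34: h_left=1, h_right=0, diff=1 [OK], height=2
  node 21: h_left=2, h_right=2, diff=0 [OK], height=3
All nodes satisfy the balance condition.
Result: Balanced


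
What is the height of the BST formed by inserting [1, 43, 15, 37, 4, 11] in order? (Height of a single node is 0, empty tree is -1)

Insertion order: [1, 43, 15, 37, 4, 11]
Tree (level-order array): [1, None, 43, 15, None, 4, 37, None, 11]
Compute height bottom-up (empty subtree = -1):
  height(11) = 1 + max(-1, -1) = 0
  height(4) = 1 + max(-1, 0) = 1
  height(37) = 1 + max(-1, -1) = 0
  height(15) = 1 + max(1, 0) = 2
  height(43) = 1 + max(2, -1) = 3
  height(1) = 1 + max(-1, 3) = 4
Height = 4


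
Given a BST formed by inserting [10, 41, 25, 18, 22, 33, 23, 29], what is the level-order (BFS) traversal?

Tree insertion order: [10, 41, 25, 18, 22, 33, 23, 29]
Tree (level-order array): [10, None, 41, 25, None, 18, 33, None, 22, 29, None, None, 23]
BFS from the root, enqueuing left then right child of each popped node:
  queue [10] -> pop 10, enqueue [41], visited so far: [10]
  queue [41] -> pop 41, enqueue [25], visited so far: [10, 41]
  queue [25] -> pop 25, enqueue [18, 33], visited so far: [10, 41, 25]
  queue [18, 33] -> pop 18, enqueue [22], visited so far: [10, 41, 25, 18]
  queue [33, 22] -> pop 33, enqueue [29], visited so far: [10, 41, 25, 18, 33]
  queue [22, 29] -> pop 22, enqueue [23], visited so far: [10, 41, 25, 18, 33, 22]
  queue [29, 23] -> pop 29, enqueue [none], visited so far: [10, 41, 25, 18, 33, 22, 29]
  queue [23] -> pop 23, enqueue [none], visited so far: [10, 41, 25, 18, 33, 22, 29, 23]
Result: [10, 41, 25, 18, 33, 22, 29, 23]


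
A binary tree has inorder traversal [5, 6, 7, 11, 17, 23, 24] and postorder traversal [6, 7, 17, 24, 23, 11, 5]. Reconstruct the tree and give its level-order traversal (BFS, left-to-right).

Inorder:   [5, 6, 7, 11, 17, 23, 24]
Postorder: [6, 7, 17, 24, 23, 11, 5]
Algorithm: postorder visits root last, so walk postorder right-to-left;
each value is the root of the current inorder slice — split it at that
value, recurse on the right subtree first, then the left.
Recursive splits:
  root=5; inorder splits into left=[], right=[6, 7, 11, 17, 23, 24]
  root=11; inorder splits into left=[6, 7], right=[17, 23, 24]
  root=23; inorder splits into left=[17], right=[24]
  root=24; inorder splits into left=[], right=[]
  root=17; inorder splits into left=[], right=[]
  root=7; inorder splits into left=[6], right=[]
  root=6; inorder splits into left=[], right=[]
Reconstructed level-order: [5, 11, 7, 23, 6, 17, 24]


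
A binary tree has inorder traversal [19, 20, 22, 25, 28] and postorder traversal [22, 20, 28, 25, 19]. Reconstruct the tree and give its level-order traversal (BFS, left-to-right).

Inorder:   [19, 20, 22, 25, 28]
Postorder: [22, 20, 28, 25, 19]
Algorithm: postorder visits root last, so walk postorder right-to-left;
each value is the root of the current inorder slice — split it at that
value, recurse on the right subtree first, then the left.
Recursive splits:
  root=19; inorder splits into left=[], right=[20, 22, 25, 28]
  root=25; inorder splits into left=[20, 22], right=[28]
  root=28; inorder splits into left=[], right=[]
  root=20; inorder splits into left=[], right=[22]
  root=22; inorder splits into left=[], right=[]
Reconstructed level-order: [19, 25, 20, 28, 22]


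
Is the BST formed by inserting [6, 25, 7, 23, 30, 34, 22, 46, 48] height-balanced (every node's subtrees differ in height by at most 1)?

Tree (level-order array): [6, None, 25, 7, 30, None, 23, None, 34, 22, None, None, 46, None, None, None, 48]
Definition: a tree is height-balanced if, at every node, |h(left) - h(right)| <= 1 (empty subtree has height -1).
Bottom-up per-node check:
  node 22: h_left=-1, h_right=-1, diff=0 [OK], height=0
  node 23: h_left=0, h_right=-1, diff=1 [OK], height=1
  node 7: h_left=-1, h_right=1, diff=2 [FAIL (|-1-1|=2 > 1)], height=2
  node 48: h_left=-1, h_right=-1, diff=0 [OK], height=0
  node 46: h_left=-1, h_right=0, diff=1 [OK], height=1
  node 34: h_left=-1, h_right=1, diff=2 [FAIL (|-1-1|=2 > 1)], height=2
  node 30: h_left=-1, h_right=2, diff=3 [FAIL (|-1-2|=3 > 1)], height=3
  node 25: h_left=2, h_right=3, diff=1 [OK], height=4
  node 6: h_left=-1, h_right=4, diff=5 [FAIL (|-1-4|=5 > 1)], height=5
Node 7 violates the condition: |-1 - 1| = 2 > 1.
Result: Not balanced


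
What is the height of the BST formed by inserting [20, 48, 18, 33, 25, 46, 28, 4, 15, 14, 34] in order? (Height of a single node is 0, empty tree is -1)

Insertion order: [20, 48, 18, 33, 25, 46, 28, 4, 15, 14, 34]
Tree (level-order array): [20, 18, 48, 4, None, 33, None, None, 15, 25, 46, 14, None, None, 28, 34]
Compute height bottom-up (empty subtree = -1):
  height(14) = 1 + max(-1, -1) = 0
  height(15) = 1 + max(0, -1) = 1
  height(4) = 1 + max(-1, 1) = 2
  height(18) = 1 + max(2, -1) = 3
  height(28) = 1 + max(-1, -1) = 0
  height(25) = 1 + max(-1, 0) = 1
  height(34) = 1 + max(-1, -1) = 0
  height(46) = 1 + max(0, -1) = 1
  height(33) = 1 + max(1, 1) = 2
  height(48) = 1 + max(2, -1) = 3
  height(20) = 1 + max(3, 3) = 4
Height = 4


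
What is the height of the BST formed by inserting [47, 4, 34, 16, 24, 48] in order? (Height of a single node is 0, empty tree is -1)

Insertion order: [47, 4, 34, 16, 24, 48]
Tree (level-order array): [47, 4, 48, None, 34, None, None, 16, None, None, 24]
Compute height bottom-up (empty subtree = -1):
  height(24) = 1 + max(-1, -1) = 0
  height(16) = 1 + max(-1, 0) = 1
  height(34) = 1 + max(1, -1) = 2
  height(4) = 1 + max(-1, 2) = 3
  height(48) = 1 + max(-1, -1) = 0
  height(47) = 1 + max(3, 0) = 4
Height = 4


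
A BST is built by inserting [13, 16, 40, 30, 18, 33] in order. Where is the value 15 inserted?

Starting tree (level order): [13, None, 16, None, 40, 30, None, 18, 33]
Insertion path: 13 -> 16
Result: insert 15 as left child of 16
Final tree (level order): [13, None, 16, 15, 40, None, None, 30, None, 18, 33]


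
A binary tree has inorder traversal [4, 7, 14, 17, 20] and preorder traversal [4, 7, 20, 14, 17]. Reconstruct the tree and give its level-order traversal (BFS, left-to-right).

Inorder:  [4, 7, 14, 17, 20]
Preorder: [4, 7, 20, 14, 17]
Algorithm: preorder visits root first, so consume preorder in order;
for each root, split the current inorder slice at that value into
left-subtree inorder and right-subtree inorder, then recurse.
Recursive splits:
  root=4; inorder splits into left=[], right=[7, 14, 17, 20]
  root=7; inorder splits into left=[], right=[14, 17, 20]
  root=20; inorder splits into left=[14, 17], right=[]
  root=14; inorder splits into left=[], right=[17]
  root=17; inorder splits into left=[], right=[]
Reconstructed level-order: [4, 7, 20, 14, 17]


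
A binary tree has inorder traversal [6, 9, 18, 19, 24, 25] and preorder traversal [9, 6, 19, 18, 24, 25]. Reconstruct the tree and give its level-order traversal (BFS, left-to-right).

Inorder:  [6, 9, 18, 19, 24, 25]
Preorder: [9, 6, 19, 18, 24, 25]
Algorithm: preorder visits root first, so consume preorder in order;
for each root, split the current inorder slice at that value into
left-subtree inorder and right-subtree inorder, then recurse.
Recursive splits:
  root=9; inorder splits into left=[6], right=[18, 19, 24, 25]
  root=6; inorder splits into left=[], right=[]
  root=19; inorder splits into left=[18], right=[24, 25]
  root=18; inorder splits into left=[], right=[]
  root=24; inorder splits into left=[], right=[25]
  root=25; inorder splits into left=[], right=[]
Reconstructed level-order: [9, 6, 19, 18, 24, 25]


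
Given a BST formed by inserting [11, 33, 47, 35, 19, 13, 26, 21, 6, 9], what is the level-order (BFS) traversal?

Tree insertion order: [11, 33, 47, 35, 19, 13, 26, 21, 6, 9]
Tree (level-order array): [11, 6, 33, None, 9, 19, 47, None, None, 13, 26, 35, None, None, None, 21]
BFS from the root, enqueuing left then right child of each popped node:
  queue [11] -> pop 11, enqueue [6, 33], visited so far: [11]
  queue [6, 33] -> pop 6, enqueue [9], visited so far: [11, 6]
  queue [33, 9] -> pop 33, enqueue [19, 47], visited so far: [11, 6, 33]
  queue [9, 19, 47] -> pop 9, enqueue [none], visited so far: [11, 6, 33, 9]
  queue [19, 47] -> pop 19, enqueue [13, 26], visited so far: [11, 6, 33, 9, 19]
  queue [47, 13, 26] -> pop 47, enqueue [35], visited so far: [11, 6, 33, 9, 19, 47]
  queue [13, 26, 35] -> pop 13, enqueue [none], visited so far: [11, 6, 33, 9, 19, 47, 13]
  queue [26, 35] -> pop 26, enqueue [21], visited so far: [11, 6, 33, 9, 19, 47, 13, 26]
  queue [35, 21] -> pop 35, enqueue [none], visited so far: [11, 6, 33, 9, 19, 47, 13, 26, 35]
  queue [21] -> pop 21, enqueue [none], visited so far: [11, 6, 33, 9, 19, 47, 13, 26, 35, 21]
Result: [11, 6, 33, 9, 19, 47, 13, 26, 35, 21]


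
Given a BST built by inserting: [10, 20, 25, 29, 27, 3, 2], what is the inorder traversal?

Tree insertion order: [10, 20, 25, 29, 27, 3, 2]
Tree (level-order array): [10, 3, 20, 2, None, None, 25, None, None, None, 29, 27]
Inorder traversal: [2, 3, 10, 20, 25, 27, 29]


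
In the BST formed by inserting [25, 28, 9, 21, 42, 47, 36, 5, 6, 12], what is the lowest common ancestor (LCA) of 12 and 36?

Tree insertion order: [25, 28, 9, 21, 42, 47, 36, 5, 6, 12]
Tree (level-order array): [25, 9, 28, 5, 21, None, 42, None, 6, 12, None, 36, 47]
In a BST, the LCA of p=12, q=36 is the first node v on the
root-to-leaf path with p <= v <= q (go left if both < v, right if both > v).
Walk from root:
  at 25: 12 <= 25 <= 36, this is the LCA
LCA = 25


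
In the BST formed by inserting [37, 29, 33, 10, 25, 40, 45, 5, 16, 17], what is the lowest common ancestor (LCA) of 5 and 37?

Tree insertion order: [37, 29, 33, 10, 25, 40, 45, 5, 16, 17]
Tree (level-order array): [37, 29, 40, 10, 33, None, 45, 5, 25, None, None, None, None, None, None, 16, None, None, 17]
In a BST, the LCA of p=5, q=37 is the first node v on the
root-to-leaf path with p <= v <= q (go left if both < v, right if both > v).
Walk from root:
  at 37: 5 <= 37 <= 37, this is the LCA
LCA = 37


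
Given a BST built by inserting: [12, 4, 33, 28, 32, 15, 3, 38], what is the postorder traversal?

Tree insertion order: [12, 4, 33, 28, 32, 15, 3, 38]
Tree (level-order array): [12, 4, 33, 3, None, 28, 38, None, None, 15, 32]
Postorder traversal: [3, 4, 15, 32, 28, 38, 33, 12]


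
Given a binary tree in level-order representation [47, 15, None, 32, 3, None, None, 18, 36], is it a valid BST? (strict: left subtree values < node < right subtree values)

Level-order array: [47, 15, None, 32, 3, None, None, 18, 36]
Validate using subtree bounds (lo, hi): at each node, require lo < value < hi,
then recurse left with hi=value and right with lo=value.
Preorder trace (stopping at first violation):
  at node 47 with bounds (-inf, +inf): OK
  at node 15 with bounds (-inf, 47): OK
  at node 32 with bounds (-inf, 15): VIOLATION
Node 32 violates its bound: not (-inf < 32 < 15).
Result: Not a valid BST


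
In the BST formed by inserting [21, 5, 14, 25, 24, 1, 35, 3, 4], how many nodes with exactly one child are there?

Tree built from: [21, 5, 14, 25, 24, 1, 35, 3, 4]
Tree (level-order array): [21, 5, 25, 1, 14, 24, 35, None, 3, None, None, None, None, None, None, None, 4]
Rule: These are nodes with exactly 1 non-null child.
Per-node child counts:
  node 21: 2 child(ren)
  node 5: 2 child(ren)
  node 1: 1 child(ren)
  node 3: 1 child(ren)
  node 4: 0 child(ren)
  node 14: 0 child(ren)
  node 25: 2 child(ren)
  node 24: 0 child(ren)
  node 35: 0 child(ren)
Matching nodes: [1, 3]
Count of nodes with exactly one child: 2


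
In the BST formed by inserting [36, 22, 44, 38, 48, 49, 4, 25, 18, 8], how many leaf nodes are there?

Tree built from: [36, 22, 44, 38, 48, 49, 4, 25, 18, 8]
Tree (level-order array): [36, 22, 44, 4, 25, 38, 48, None, 18, None, None, None, None, None, 49, 8]
Rule: A leaf has 0 children.
Per-node child counts:
  node 36: 2 child(ren)
  node 22: 2 child(ren)
  node 4: 1 child(ren)
  node 18: 1 child(ren)
  node 8: 0 child(ren)
  node 25: 0 child(ren)
  node 44: 2 child(ren)
  node 38: 0 child(ren)
  node 48: 1 child(ren)
  node 49: 0 child(ren)
Matching nodes: [8, 25, 38, 49]
Count of leaf nodes: 4


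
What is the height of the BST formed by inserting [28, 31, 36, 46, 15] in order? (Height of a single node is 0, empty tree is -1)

Insertion order: [28, 31, 36, 46, 15]
Tree (level-order array): [28, 15, 31, None, None, None, 36, None, 46]
Compute height bottom-up (empty subtree = -1):
  height(15) = 1 + max(-1, -1) = 0
  height(46) = 1 + max(-1, -1) = 0
  height(36) = 1 + max(-1, 0) = 1
  height(31) = 1 + max(-1, 1) = 2
  height(28) = 1 + max(0, 2) = 3
Height = 3


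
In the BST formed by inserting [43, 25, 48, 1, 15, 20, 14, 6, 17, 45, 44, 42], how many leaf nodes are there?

Tree built from: [43, 25, 48, 1, 15, 20, 14, 6, 17, 45, 44, 42]
Tree (level-order array): [43, 25, 48, 1, 42, 45, None, None, 15, None, None, 44, None, 14, 20, None, None, 6, None, 17]
Rule: A leaf has 0 children.
Per-node child counts:
  node 43: 2 child(ren)
  node 25: 2 child(ren)
  node 1: 1 child(ren)
  node 15: 2 child(ren)
  node 14: 1 child(ren)
  node 6: 0 child(ren)
  node 20: 1 child(ren)
  node 17: 0 child(ren)
  node 42: 0 child(ren)
  node 48: 1 child(ren)
  node 45: 1 child(ren)
  node 44: 0 child(ren)
Matching nodes: [6, 17, 42, 44]
Count of leaf nodes: 4


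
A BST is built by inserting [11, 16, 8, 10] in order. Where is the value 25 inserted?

Starting tree (level order): [11, 8, 16, None, 10]
Insertion path: 11 -> 16
Result: insert 25 as right child of 16
Final tree (level order): [11, 8, 16, None, 10, None, 25]


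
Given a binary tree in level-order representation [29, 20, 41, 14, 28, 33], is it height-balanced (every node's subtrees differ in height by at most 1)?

Tree (level-order array): [29, 20, 41, 14, 28, 33]
Definition: a tree is height-balanced if, at every node, |h(left) - h(right)| <= 1 (empty subtree has height -1).
Bottom-up per-node check:
  node 14: h_left=-1, h_right=-1, diff=0 [OK], height=0
  node 28: h_left=-1, h_right=-1, diff=0 [OK], height=0
  node 20: h_left=0, h_right=0, diff=0 [OK], height=1
  node 33: h_left=-1, h_right=-1, diff=0 [OK], height=0
  node 41: h_left=0, h_right=-1, diff=1 [OK], height=1
  node 29: h_left=1, h_right=1, diff=0 [OK], height=2
All nodes satisfy the balance condition.
Result: Balanced


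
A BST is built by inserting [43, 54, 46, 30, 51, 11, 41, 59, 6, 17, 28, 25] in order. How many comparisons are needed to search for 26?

Search path for 26: 43 -> 30 -> 11 -> 17 -> 28 -> 25
Found: False
Comparisons: 6


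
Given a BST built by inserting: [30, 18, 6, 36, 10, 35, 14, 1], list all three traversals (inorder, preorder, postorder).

Tree insertion order: [30, 18, 6, 36, 10, 35, 14, 1]
Tree (level-order array): [30, 18, 36, 6, None, 35, None, 1, 10, None, None, None, None, None, 14]
Inorder (L, root, R): [1, 6, 10, 14, 18, 30, 35, 36]
Preorder (root, L, R): [30, 18, 6, 1, 10, 14, 36, 35]
Postorder (L, R, root): [1, 14, 10, 6, 18, 35, 36, 30]


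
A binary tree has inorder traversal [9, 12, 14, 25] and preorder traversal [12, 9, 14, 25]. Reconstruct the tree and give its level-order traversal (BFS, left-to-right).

Inorder:  [9, 12, 14, 25]
Preorder: [12, 9, 14, 25]
Algorithm: preorder visits root first, so consume preorder in order;
for each root, split the current inorder slice at that value into
left-subtree inorder and right-subtree inorder, then recurse.
Recursive splits:
  root=12; inorder splits into left=[9], right=[14, 25]
  root=9; inorder splits into left=[], right=[]
  root=14; inorder splits into left=[], right=[25]
  root=25; inorder splits into left=[], right=[]
Reconstructed level-order: [12, 9, 14, 25]


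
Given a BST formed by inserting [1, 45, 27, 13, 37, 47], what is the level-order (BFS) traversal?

Tree insertion order: [1, 45, 27, 13, 37, 47]
Tree (level-order array): [1, None, 45, 27, 47, 13, 37]
BFS from the root, enqueuing left then right child of each popped node:
  queue [1] -> pop 1, enqueue [45], visited so far: [1]
  queue [45] -> pop 45, enqueue [27, 47], visited so far: [1, 45]
  queue [27, 47] -> pop 27, enqueue [13, 37], visited so far: [1, 45, 27]
  queue [47, 13, 37] -> pop 47, enqueue [none], visited so far: [1, 45, 27, 47]
  queue [13, 37] -> pop 13, enqueue [none], visited so far: [1, 45, 27, 47, 13]
  queue [37] -> pop 37, enqueue [none], visited so far: [1, 45, 27, 47, 13, 37]
Result: [1, 45, 27, 47, 13, 37]


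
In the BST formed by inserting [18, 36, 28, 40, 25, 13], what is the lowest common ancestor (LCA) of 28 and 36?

Tree insertion order: [18, 36, 28, 40, 25, 13]
Tree (level-order array): [18, 13, 36, None, None, 28, 40, 25]
In a BST, the LCA of p=28, q=36 is the first node v on the
root-to-leaf path with p <= v <= q (go left if both < v, right if both > v).
Walk from root:
  at 18: both 28 and 36 > 18, go right
  at 36: 28 <= 36 <= 36, this is the LCA
LCA = 36


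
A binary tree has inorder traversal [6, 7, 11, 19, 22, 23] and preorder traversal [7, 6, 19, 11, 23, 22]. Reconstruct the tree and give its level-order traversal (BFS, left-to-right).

Inorder:  [6, 7, 11, 19, 22, 23]
Preorder: [7, 6, 19, 11, 23, 22]
Algorithm: preorder visits root first, so consume preorder in order;
for each root, split the current inorder slice at that value into
left-subtree inorder and right-subtree inorder, then recurse.
Recursive splits:
  root=7; inorder splits into left=[6], right=[11, 19, 22, 23]
  root=6; inorder splits into left=[], right=[]
  root=19; inorder splits into left=[11], right=[22, 23]
  root=11; inorder splits into left=[], right=[]
  root=23; inorder splits into left=[22], right=[]
  root=22; inorder splits into left=[], right=[]
Reconstructed level-order: [7, 6, 19, 11, 23, 22]


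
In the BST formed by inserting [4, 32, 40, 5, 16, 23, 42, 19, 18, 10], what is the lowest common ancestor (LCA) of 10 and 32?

Tree insertion order: [4, 32, 40, 5, 16, 23, 42, 19, 18, 10]
Tree (level-order array): [4, None, 32, 5, 40, None, 16, None, 42, 10, 23, None, None, None, None, 19, None, 18]
In a BST, the LCA of p=10, q=32 is the first node v on the
root-to-leaf path with p <= v <= q (go left if both < v, right if both > v).
Walk from root:
  at 4: both 10 and 32 > 4, go right
  at 32: 10 <= 32 <= 32, this is the LCA
LCA = 32


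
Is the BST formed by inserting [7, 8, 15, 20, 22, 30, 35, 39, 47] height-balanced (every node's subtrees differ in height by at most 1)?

Tree (level-order array): [7, None, 8, None, 15, None, 20, None, 22, None, 30, None, 35, None, 39, None, 47]
Definition: a tree is height-balanced if, at every node, |h(left) - h(right)| <= 1 (empty subtree has height -1).
Bottom-up per-node check:
  node 47: h_left=-1, h_right=-1, diff=0 [OK], height=0
  node 39: h_left=-1, h_right=0, diff=1 [OK], height=1
  node 35: h_left=-1, h_right=1, diff=2 [FAIL (|-1-1|=2 > 1)], height=2
  node 30: h_left=-1, h_right=2, diff=3 [FAIL (|-1-2|=3 > 1)], height=3
  node 22: h_left=-1, h_right=3, diff=4 [FAIL (|-1-3|=4 > 1)], height=4
  node 20: h_left=-1, h_right=4, diff=5 [FAIL (|-1-4|=5 > 1)], height=5
  node 15: h_left=-1, h_right=5, diff=6 [FAIL (|-1-5|=6 > 1)], height=6
  node 8: h_left=-1, h_right=6, diff=7 [FAIL (|-1-6|=7 > 1)], height=7
  node 7: h_left=-1, h_right=7, diff=8 [FAIL (|-1-7|=8 > 1)], height=8
Node 35 violates the condition: |-1 - 1| = 2 > 1.
Result: Not balanced


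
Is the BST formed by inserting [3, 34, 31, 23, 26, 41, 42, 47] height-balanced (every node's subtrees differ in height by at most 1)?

Tree (level-order array): [3, None, 34, 31, 41, 23, None, None, 42, None, 26, None, 47]
Definition: a tree is height-balanced if, at every node, |h(left) - h(right)| <= 1 (empty subtree has height -1).
Bottom-up per-node check:
  node 26: h_left=-1, h_right=-1, diff=0 [OK], height=0
  node 23: h_left=-1, h_right=0, diff=1 [OK], height=1
  node 31: h_left=1, h_right=-1, diff=2 [FAIL (|1--1|=2 > 1)], height=2
  node 47: h_left=-1, h_right=-1, diff=0 [OK], height=0
  node 42: h_left=-1, h_right=0, diff=1 [OK], height=1
  node 41: h_left=-1, h_right=1, diff=2 [FAIL (|-1-1|=2 > 1)], height=2
  node 34: h_left=2, h_right=2, diff=0 [OK], height=3
  node 3: h_left=-1, h_right=3, diff=4 [FAIL (|-1-3|=4 > 1)], height=4
Node 31 violates the condition: |1 - -1| = 2 > 1.
Result: Not balanced


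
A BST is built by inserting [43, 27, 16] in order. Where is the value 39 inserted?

Starting tree (level order): [43, 27, None, 16]
Insertion path: 43 -> 27
Result: insert 39 as right child of 27
Final tree (level order): [43, 27, None, 16, 39]


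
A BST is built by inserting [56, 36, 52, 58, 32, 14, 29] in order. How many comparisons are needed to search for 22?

Search path for 22: 56 -> 36 -> 32 -> 14 -> 29
Found: False
Comparisons: 5


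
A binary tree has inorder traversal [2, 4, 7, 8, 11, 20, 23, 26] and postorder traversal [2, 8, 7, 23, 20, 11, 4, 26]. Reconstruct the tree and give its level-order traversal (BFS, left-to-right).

Inorder:   [2, 4, 7, 8, 11, 20, 23, 26]
Postorder: [2, 8, 7, 23, 20, 11, 4, 26]
Algorithm: postorder visits root last, so walk postorder right-to-left;
each value is the root of the current inorder slice — split it at that
value, recurse on the right subtree first, then the left.
Recursive splits:
  root=26; inorder splits into left=[2, 4, 7, 8, 11, 20, 23], right=[]
  root=4; inorder splits into left=[2], right=[7, 8, 11, 20, 23]
  root=11; inorder splits into left=[7, 8], right=[20, 23]
  root=20; inorder splits into left=[], right=[23]
  root=23; inorder splits into left=[], right=[]
  root=7; inorder splits into left=[], right=[8]
  root=8; inorder splits into left=[], right=[]
  root=2; inorder splits into left=[], right=[]
Reconstructed level-order: [26, 4, 2, 11, 7, 20, 8, 23]


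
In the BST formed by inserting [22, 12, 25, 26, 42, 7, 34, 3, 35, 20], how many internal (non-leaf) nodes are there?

Tree built from: [22, 12, 25, 26, 42, 7, 34, 3, 35, 20]
Tree (level-order array): [22, 12, 25, 7, 20, None, 26, 3, None, None, None, None, 42, None, None, 34, None, None, 35]
Rule: An internal node has at least one child.
Per-node child counts:
  node 22: 2 child(ren)
  node 12: 2 child(ren)
  node 7: 1 child(ren)
  node 3: 0 child(ren)
  node 20: 0 child(ren)
  node 25: 1 child(ren)
  node 26: 1 child(ren)
  node 42: 1 child(ren)
  node 34: 1 child(ren)
  node 35: 0 child(ren)
Matching nodes: [22, 12, 7, 25, 26, 42, 34]
Count of internal (non-leaf) nodes: 7


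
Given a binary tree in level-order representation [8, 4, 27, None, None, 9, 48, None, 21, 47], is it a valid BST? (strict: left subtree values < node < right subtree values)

Level-order array: [8, 4, 27, None, None, 9, 48, None, 21, 47]
Validate using subtree bounds (lo, hi): at each node, require lo < value < hi,
then recurse left with hi=value and right with lo=value.
Preorder trace (stopping at first violation):
  at node 8 with bounds (-inf, +inf): OK
  at node 4 with bounds (-inf, 8): OK
  at node 27 with bounds (8, +inf): OK
  at node 9 with bounds (8, 27): OK
  at node 21 with bounds (9, 27): OK
  at node 48 with bounds (27, +inf): OK
  at node 47 with bounds (27, 48): OK
No violation found at any node.
Result: Valid BST


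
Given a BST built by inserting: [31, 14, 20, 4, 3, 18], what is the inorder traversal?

Tree insertion order: [31, 14, 20, 4, 3, 18]
Tree (level-order array): [31, 14, None, 4, 20, 3, None, 18]
Inorder traversal: [3, 4, 14, 18, 20, 31]


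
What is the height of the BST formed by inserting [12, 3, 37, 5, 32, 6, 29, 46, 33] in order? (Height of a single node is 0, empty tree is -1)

Insertion order: [12, 3, 37, 5, 32, 6, 29, 46, 33]
Tree (level-order array): [12, 3, 37, None, 5, 32, 46, None, 6, 29, 33]
Compute height bottom-up (empty subtree = -1):
  height(6) = 1 + max(-1, -1) = 0
  height(5) = 1 + max(-1, 0) = 1
  height(3) = 1 + max(-1, 1) = 2
  height(29) = 1 + max(-1, -1) = 0
  height(33) = 1 + max(-1, -1) = 0
  height(32) = 1 + max(0, 0) = 1
  height(46) = 1 + max(-1, -1) = 0
  height(37) = 1 + max(1, 0) = 2
  height(12) = 1 + max(2, 2) = 3
Height = 3


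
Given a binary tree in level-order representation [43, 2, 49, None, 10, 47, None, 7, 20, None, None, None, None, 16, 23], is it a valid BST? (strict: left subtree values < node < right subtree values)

Level-order array: [43, 2, 49, None, 10, 47, None, 7, 20, None, None, None, None, 16, 23]
Validate using subtree bounds (lo, hi): at each node, require lo < value < hi,
then recurse left with hi=value and right with lo=value.
Preorder trace (stopping at first violation):
  at node 43 with bounds (-inf, +inf): OK
  at node 2 with bounds (-inf, 43): OK
  at node 10 with bounds (2, 43): OK
  at node 7 with bounds (2, 10): OK
  at node 20 with bounds (10, 43): OK
  at node 16 with bounds (10, 20): OK
  at node 23 with bounds (20, 43): OK
  at node 49 with bounds (43, +inf): OK
  at node 47 with bounds (43, 49): OK
No violation found at any node.
Result: Valid BST


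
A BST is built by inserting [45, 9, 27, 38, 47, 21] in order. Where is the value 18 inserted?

Starting tree (level order): [45, 9, 47, None, 27, None, None, 21, 38]
Insertion path: 45 -> 9 -> 27 -> 21
Result: insert 18 as left child of 21
Final tree (level order): [45, 9, 47, None, 27, None, None, 21, 38, 18]


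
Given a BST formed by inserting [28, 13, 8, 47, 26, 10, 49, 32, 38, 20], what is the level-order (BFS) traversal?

Tree insertion order: [28, 13, 8, 47, 26, 10, 49, 32, 38, 20]
Tree (level-order array): [28, 13, 47, 8, 26, 32, 49, None, 10, 20, None, None, 38]
BFS from the root, enqueuing left then right child of each popped node:
  queue [28] -> pop 28, enqueue [13, 47], visited so far: [28]
  queue [13, 47] -> pop 13, enqueue [8, 26], visited so far: [28, 13]
  queue [47, 8, 26] -> pop 47, enqueue [32, 49], visited so far: [28, 13, 47]
  queue [8, 26, 32, 49] -> pop 8, enqueue [10], visited so far: [28, 13, 47, 8]
  queue [26, 32, 49, 10] -> pop 26, enqueue [20], visited so far: [28, 13, 47, 8, 26]
  queue [32, 49, 10, 20] -> pop 32, enqueue [38], visited so far: [28, 13, 47, 8, 26, 32]
  queue [49, 10, 20, 38] -> pop 49, enqueue [none], visited so far: [28, 13, 47, 8, 26, 32, 49]
  queue [10, 20, 38] -> pop 10, enqueue [none], visited so far: [28, 13, 47, 8, 26, 32, 49, 10]
  queue [20, 38] -> pop 20, enqueue [none], visited so far: [28, 13, 47, 8, 26, 32, 49, 10, 20]
  queue [38] -> pop 38, enqueue [none], visited so far: [28, 13, 47, 8, 26, 32, 49, 10, 20, 38]
Result: [28, 13, 47, 8, 26, 32, 49, 10, 20, 38]


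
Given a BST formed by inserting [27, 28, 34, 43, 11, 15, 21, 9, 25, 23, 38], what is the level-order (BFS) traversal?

Tree insertion order: [27, 28, 34, 43, 11, 15, 21, 9, 25, 23, 38]
Tree (level-order array): [27, 11, 28, 9, 15, None, 34, None, None, None, 21, None, 43, None, 25, 38, None, 23]
BFS from the root, enqueuing left then right child of each popped node:
  queue [27] -> pop 27, enqueue [11, 28], visited so far: [27]
  queue [11, 28] -> pop 11, enqueue [9, 15], visited so far: [27, 11]
  queue [28, 9, 15] -> pop 28, enqueue [34], visited so far: [27, 11, 28]
  queue [9, 15, 34] -> pop 9, enqueue [none], visited so far: [27, 11, 28, 9]
  queue [15, 34] -> pop 15, enqueue [21], visited so far: [27, 11, 28, 9, 15]
  queue [34, 21] -> pop 34, enqueue [43], visited so far: [27, 11, 28, 9, 15, 34]
  queue [21, 43] -> pop 21, enqueue [25], visited so far: [27, 11, 28, 9, 15, 34, 21]
  queue [43, 25] -> pop 43, enqueue [38], visited so far: [27, 11, 28, 9, 15, 34, 21, 43]
  queue [25, 38] -> pop 25, enqueue [23], visited so far: [27, 11, 28, 9, 15, 34, 21, 43, 25]
  queue [38, 23] -> pop 38, enqueue [none], visited so far: [27, 11, 28, 9, 15, 34, 21, 43, 25, 38]
  queue [23] -> pop 23, enqueue [none], visited so far: [27, 11, 28, 9, 15, 34, 21, 43, 25, 38, 23]
Result: [27, 11, 28, 9, 15, 34, 21, 43, 25, 38, 23]


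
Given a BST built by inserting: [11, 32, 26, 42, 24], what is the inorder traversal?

Tree insertion order: [11, 32, 26, 42, 24]
Tree (level-order array): [11, None, 32, 26, 42, 24]
Inorder traversal: [11, 24, 26, 32, 42]


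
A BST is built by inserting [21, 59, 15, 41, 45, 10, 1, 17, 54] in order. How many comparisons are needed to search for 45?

Search path for 45: 21 -> 59 -> 41 -> 45
Found: True
Comparisons: 4


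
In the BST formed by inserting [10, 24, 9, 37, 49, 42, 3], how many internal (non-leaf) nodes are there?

Tree built from: [10, 24, 9, 37, 49, 42, 3]
Tree (level-order array): [10, 9, 24, 3, None, None, 37, None, None, None, 49, 42]
Rule: An internal node has at least one child.
Per-node child counts:
  node 10: 2 child(ren)
  node 9: 1 child(ren)
  node 3: 0 child(ren)
  node 24: 1 child(ren)
  node 37: 1 child(ren)
  node 49: 1 child(ren)
  node 42: 0 child(ren)
Matching nodes: [10, 9, 24, 37, 49]
Count of internal (non-leaf) nodes: 5
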